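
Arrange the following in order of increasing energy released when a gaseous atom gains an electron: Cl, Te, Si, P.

P < Si < Te < Cl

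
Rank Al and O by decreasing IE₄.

Al, O

After 3 electrons have been removed, what remains? Al³⁺ is the bare [Ne] core; O³⁺ still has 3 valence electrons.
Pulling an electron out of a noble-gas core costs far more than removing a remaining valence electron, so Al sits at the high end of IE_4.
Tabulated IE_4 (kJ/mol): Al 11577, O 7469.
Overall IE_4 order: O < Al.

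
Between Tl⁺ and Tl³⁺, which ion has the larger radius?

Tl⁺

Both ions have Z = 81 protons, but Tl³⁺ has lost more electrons, so its remaining electrons feel a larger effective nuclear charge per electron and are pulled in more tightly.
Higher positive charge → smaller ion, so Tl⁺ > Tl³⁺.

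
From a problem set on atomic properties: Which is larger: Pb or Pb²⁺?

Pb

Forming Pb²⁺ removes 2 electrons from Pb. Fewer electrons for the same nuclear charge means less shielding and a higher Z_eff on the remaining electrons.
A cation is smaller than its parent atom: Pb²⁺ < Pb.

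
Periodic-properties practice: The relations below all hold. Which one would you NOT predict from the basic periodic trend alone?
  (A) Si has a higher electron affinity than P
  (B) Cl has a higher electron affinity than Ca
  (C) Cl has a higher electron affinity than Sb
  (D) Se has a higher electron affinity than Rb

(A)

The general trend: electron affinity increases across a period and decreases down a group.
(A) Si (period 3, group 14) vs P (period 3, group 15): the stated order contradicts the simple trend.
(B) Cl (period 3, group 17) vs Ca (period 4, group 2): the stated order agrees with the simple trend.
(C) Cl (period 3, group 17) vs Sb (period 5, group 15): the stated order agrees with the simple trend.
(D) Se (period 4, group 16) vs Rb (period 5, group 1): the stated order agrees with the simple trend.
The exception is (A): adding an electron to P's half-filled 3p³ is unfavourable, so Si (3p²) has the more exothermic EA.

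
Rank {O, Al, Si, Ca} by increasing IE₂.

The second ionization energy removes an electron from the +1 ion. For each element: O⁺ still has 5 valence electrons; Al⁺ still has 2 valence electrons; Si⁺ still has 3 valence electrons; Ca⁺ still has 1 valence electron.
All are still removing valence electrons, so compare the +1 ions as you would atoms: IE_2 generally rises across a period (higher Z_eff) and falls down a group (larger shell), subject to the usual subshell exceptions.
Valence configurations: O⁺ [He]2s²2p³, Al⁺ [Ne]3s², Si⁺ [Ne]3s²3p¹, Ca⁺ [Ar]4s¹.
Si⁺ loses a lone 3p electron whereas Al⁺ must break into a filled 3s² pair, so IE_2(Al) > IE_2(Si) even though Si has the higher nuclear charge.
Tabulated IE_2 (kJ/mol): O 3388, Al 1817, Si 1577, Ca 1145.
Hence IE_2: Ca < Si < Al < O.

Ca, Si, Al, O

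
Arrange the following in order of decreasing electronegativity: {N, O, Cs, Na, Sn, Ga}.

O > N > Sn > Ga > Na > Cs

N is in period 2, group 15; O is in period 2, group 16; Na is in period 3, group 1; Ga is in period 4, group 13; Sn is in period 5, group 14; Cs is in period 6, group 1.
EN rises left→right (higher Z_eff, smaller atoms) and falls top→bottom (larger, more shielded atoms).
Neither a single period nor a single group — weigh both effects.
Na > Cs: Na sits above Cs in group 1, so the down-group effect alone puts Na higher.
Ga > Na: the two effects oppose for this pair; the across-period effect wins (1.81 vs 0.93).
Sn > Ga: the two effects oppose for this pair; the across-period effect wins (1.96 vs 1.81).
N > Sn: relative to Sn, both the across-period and down-group shifts push N's electronegativity up.
O > N: both are in period 2; the period trend gives O the larger value.
For reference (Pauling): N 3.04, O 3.44, Na 0.93, Ga 1.81, Sn 1.96, Cs 0.79.
So from highest to lowest: O > N > Sn > Ga > Na > Cs.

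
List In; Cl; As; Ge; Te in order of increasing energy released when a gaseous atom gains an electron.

In < As < Ge < Te < Cl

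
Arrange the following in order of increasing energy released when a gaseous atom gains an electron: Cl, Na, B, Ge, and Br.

Adding an electron releases more energy for atoms nearer the top right (short of the noble gases).
These span different periods and groups, so the two trends combine.
Na > B: this pair runs against the simple trend — see the exception note.
Ge > Na: the two effects oppose for this pair; the across-period effect wins (119 vs 53 kJ/mol).
Br > Ge: both are in period 4; the period trend gives Br the larger value.
Cl > Br: they share group 17; the group trend gives Cl the larger value.
Note the exception: Na has a higher electron affinity than B, contrary to the simple trend — B's ns²np¹ configuration gives only a small electron affinity — the sparsely filled np subshell binds an added electron weakly.
For reference (kJ/mol): B 27, Na 53, Cl 349, Ge 119, Br 325.
So from lowest to highest: B < Na < Ge < Br < Cl.

B < Na < Ge < Br < Cl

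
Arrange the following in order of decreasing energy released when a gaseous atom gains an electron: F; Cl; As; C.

Cl > F > C > As

Atoms with high Z_eff and room in the valence shell (especially the halogens) have the most exothermic electron affinities.
Here both period and group differ, so the two effects have to be weighed against each other.
C > As: period and group pull opposite ways; the down-group shift dominates (122 vs 78 kJ/mol).
F > C: both are in period 2; the period trend gives F the larger value.
Cl > F: this pair runs against the simple trend — see the exception note.
Note the exception: Cl has a higher electron affinity than F, contrary to the simple trend — F's small 2p subshell makes the incoming electron feel strong e⁻–e⁻ repulsion, so Cl actually releases more energy on gaining an electron.
For reference (kJ/mol): C 122, F 328, Cl 349, As 78.
So from highest to lowest: Cl > F > C > As.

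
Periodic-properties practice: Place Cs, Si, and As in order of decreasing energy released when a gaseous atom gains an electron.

Si > As > Cs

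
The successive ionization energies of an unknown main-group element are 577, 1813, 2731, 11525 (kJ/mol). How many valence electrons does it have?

3

Look for the largest jump between consecutive ionization energies: IE4/IE3 ≈ 4.2, far larger than any earlier ratio.
That jump marks the point where a core electron is being removed. So the atom has 3 valence electrons.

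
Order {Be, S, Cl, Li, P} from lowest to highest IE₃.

P < S < Cl < Li < Be

IE_3 is the cost of taking one more electron from the +2 cation: Be²⁺ is the bare [He] core; S²⁺ still has 4 valence electrons; Cl²⁺ still has 5 valence electrons; Li²⁺ is already 1 electron into the core; P²⁺ still has 3 valence electrons.
Core electrons are held far more tightly than valence electrons, so Li and Be top the IE_3 order.
Valence configurations: S²⁺ [Ne]3s²3p², Cl²⁺ [Ne]3s²3p³, P²⁺ [Ne]3s²3p¹.
The numbers (kJ/mol): Be 14849, S 3357, Cl 3822, Li 11815, P 2914.
Hence IE_3: P < S < Cl < Li < Be.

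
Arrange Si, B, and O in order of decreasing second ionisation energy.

Consider each +1 ion: Si⁺ still has 3 valence electrons; B⁺ still has 2 valence electrons; O⁺ still has 5 valence electrons.
All are still removing valence electrons, so compare the +1 ions as you would atoms: IE_2 generally rises across a period (higher Z_eff) and falls down a group (larger shell), subject to the usual subshell exceptions.
Valence configurations: Si⁺ [Ne]3s²3p¹, B⁺ [He]2s², O⁺ [He]2s²2p³.
Approximate IE_2 values (kJ/mol): Si 1577, B 2427, O 3388.
Putting it together, IE_2: Si < B < O.

O, B, Si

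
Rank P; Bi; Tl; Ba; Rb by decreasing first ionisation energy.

P > Bi > Tl > Ba > Rb

P is in period 3, group 15; Rb is in period 5, group 1; Ba is in period 6, group 2; Tl is in period 6, group 13; Bi is in period 6, group 15.
Across a period the outer electron is held more tightly (higher IE₁); down a group it sits in a higher shell, more shielded, and comes off more easily.
Here both period and group differ, so the two effects have to be weighed against each other.
Ba > Rb: period and group pull opposite ways; the across-period shift dominates (503 vs 403 kJ/mol).
Tl > Ba: Tl lies to the right of Ba in period 6, so the across-period effect alone puts Tl higher.
Bi > Tl: both are in period 6; the period trend gives Bi the larger value.
P > Bi: P sits above Bi in group 15, so the down-group effect alone puts P higher.
For reference (kJ/mol): P 1012, Rb 403, Ba 503, Tl 589, Bi 703.
So from highest to lowest: P > Bi > Tl > Ba > Rb.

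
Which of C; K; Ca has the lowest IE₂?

Ca

Consider each +1 ion: C⁺ still has 3 valence electrons; K⁺ is the bare [Ar] core; Ca⁺ still has 1 valence electron.
Breaking into a closed-shell core is much more expensive than removing a leftover valence electron — K has the largest IE_2 here.
Valence configurations: C⁺ [He]2s²2p¹, Ca⁺ [Ar]4s¹.
Tabulated IE_2 (kJ/mol): C 2353, K 3052, Ca 1145.
Overall IE_2 order: Ca < C < K.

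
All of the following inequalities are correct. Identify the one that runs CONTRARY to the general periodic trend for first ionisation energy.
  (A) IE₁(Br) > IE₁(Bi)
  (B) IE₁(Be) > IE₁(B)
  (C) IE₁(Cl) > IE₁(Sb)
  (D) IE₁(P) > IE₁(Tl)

(B)

The general trend: first ionisation energy increases across a period and decreases down a group.
(A) Br (period 4, group 17) vs Bi (period 6, group 15): the stated order agrees with the simple trend.
(B) Be (period 2, group 2) vs B (period 2, group 13): the stated order contradicts the simple trend.
(C) Cl (period 3, group 17) vs Sb (period 5, group 15): the stated order agrees with the simple trend.
(D) P (period 3, group 15) vs Tl (period 6, group 13): the stated order agrees with the simple trend.
The exception is (B): removing B's lone 2p electron is easier than breaking Be's filled 2s².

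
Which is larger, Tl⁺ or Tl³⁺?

Tl⁺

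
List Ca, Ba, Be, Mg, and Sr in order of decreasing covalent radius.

Be is in period 2, group 2; Mg is in period 3, group 2; Ca is in period 4, group 2; Sr is in period 5, group 2; Ba is in period 6, group 2.
Radius decreases left→right (rising Z_eff, same n) and increases top→bottom (higher n).
All are in group 2, so atomic radius increases down the group.
So from largest to smallest: Ba > Sr > Ca > Mg > Be.

Ba, Sr, Ca, Mg, Be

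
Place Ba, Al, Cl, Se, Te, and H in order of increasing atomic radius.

H is in period 1, group 1; Al is in period 3, group 13; Cl is in period 3, group 17; Se is in period 4, group 16; Te is in period 5, group 16; Ba is in period 6, group 2.
Moving right in a period, electrons are added to the same shell under a stronger nuclear pull, so atoms get smaller; moving down, a new shell is opened and atoms get larger.
These span different periods and groups, so the two trends combine.
Cl > H: period and group pull opposite ways; the down-group shift dominates (99 vs 32 pm).
Se > Cl: relative to Cl, both the across-period and down-group shifts push Se's atomic radius up.
Al > Se: period and group pull opposite ways; the across-period shift dominates (126 vs 116 pm).
Te > Al: period and group pull opposite ways; the down-group shift dominates (136 vs 126 pm).
Ba > Te: relative to Te, both the across-period and down-group shifts push Ba's atomic radius up.
Tabulated atomic radius (pm): H 32, Al 126, Cl 99, Se 116, Te 136, Ba 196.
So from smallest to largest: H < Cl < Se < Al < Te < Ba.

H, Cl, Se, Al, Te, Ba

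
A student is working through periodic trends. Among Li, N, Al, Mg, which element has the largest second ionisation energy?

The second ionization energy removes an electron from the +1 ion. For each element: Li⁺ is the bare [He] core; N⁺ still has 4 valence electrons; Al⁺ still has 2 valence electrons; Mg⁺ still has 1 valence electron.
Breaking into a closed-shell core is much more expensive than removing a leftover valence electron — Li has the largest IE_2 here.
Valence configurations: N⁺ [He]2s²2p², Al⁺ [Ne]3s², Mg⁺ [Ne]3s¹.
Approximate IE_2 values (kJ/mol): Li 7298, N 2856, Al 1817, Mg 1451.
Putting it together, IE_2: Mg < Al < N < Li.

Li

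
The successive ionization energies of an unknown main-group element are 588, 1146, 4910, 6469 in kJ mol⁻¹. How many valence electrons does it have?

2

Look for the largest jump between consecutive ionization energies: IE3/IE2 ≈ 4.3, far larger than any earlier ratio.
That jump marks the point where a core electron is being removed. So the atom has 2 valence electrons.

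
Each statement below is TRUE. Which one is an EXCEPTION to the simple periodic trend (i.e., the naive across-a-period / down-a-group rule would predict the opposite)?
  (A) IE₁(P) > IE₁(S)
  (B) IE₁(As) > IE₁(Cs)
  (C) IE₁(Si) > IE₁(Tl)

(A)

The general trend: first ionization energy increases across a period and decreases down a group.
(A) P (period 3, group 15) vs S (period 3, group 16): the stated order contradicts the simple trend.
(B) As (period 4, group 15) vs Cs (period 6, group 1): the stated order agrees with the simple trend.
(C) Si (period 3, group 14) vs Tl (period 6, group 13): the stated order agrees with the simple trend.
The exception is (A): S (3p⁴) ionizes more easily than half-filled P (3p³) because the paired 3p electron in S is pushed out by e⁻–e⁻ repulsion.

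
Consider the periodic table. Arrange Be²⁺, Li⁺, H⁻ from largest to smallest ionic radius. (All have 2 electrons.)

H⁻, Li⁺, Be²⁺

All of these have 2 electrons, so size is governed by nuclear charge alone: the more protons, the stronger the pull on the same electron cloud, and the smaller the ion.
Nuclear charges: Be²⁺ (Z=4), Li⁺ (Z=3), H⁻ (Z=1).
Largest to smallest: H⁻ > Li⁺ > Be²⁺.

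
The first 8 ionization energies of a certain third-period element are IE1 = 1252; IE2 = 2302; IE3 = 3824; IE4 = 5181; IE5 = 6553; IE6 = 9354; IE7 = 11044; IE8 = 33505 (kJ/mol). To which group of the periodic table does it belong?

Look for the largest jump between consecutive ionization energies: IE8/IE7 ≈ 3.0, far larger than any earlier ratio.
That jump marks the point where a core electron is being removed. So the atom has 7 valence electrons.
A main-group element with 7 valence electrons is in group 17.

Group 17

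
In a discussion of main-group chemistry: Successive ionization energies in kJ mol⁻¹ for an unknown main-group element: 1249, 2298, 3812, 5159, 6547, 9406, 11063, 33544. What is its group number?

Group 17

Look for the largest jump between consecutive ionization energies: IE8/IE7 ≈ 3.0, far larger than any earlier ratio.
That jump marks the point where a core electron is being removed. So the atom has 7 valence electrons.
A main-group element with 7 valence electrons is in group 17.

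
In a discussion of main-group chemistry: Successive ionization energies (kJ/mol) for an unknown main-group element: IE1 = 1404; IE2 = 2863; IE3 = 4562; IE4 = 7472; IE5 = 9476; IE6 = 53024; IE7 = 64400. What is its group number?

Group 15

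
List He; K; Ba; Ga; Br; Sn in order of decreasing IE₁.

He > Br > Sn > Ga > Ba > K

Removing the outermost electron gets harder across a period and easier down a group.
Neither a single period nor a single group — weigh both effects.
Ba > K: the two effects oppose for this pair; the across-period effect wins (503 vs 419 kJ/mol).
Ga > Ba: relative to Ba, both the across-period and down-group shifts push Ga's first ionization energy up.
Sn > Ga: the two effects oppose for this pair; the across-period effect wins (709 vs 579 kJ/mol).
Br > Sn: relative to Sn, both the across-period and down-group shifts push Br's first ionization energy up.
He > Br: both effects reinforce here, so He is clearly the higher of the two.
Approximate values (kJ/mol): He 2372, K 419, Ga 579, Br 1140, Sn 709, Ba 503.
So from highest to lowest: He > Br > Sn > Ga > Ba > K.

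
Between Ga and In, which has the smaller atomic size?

Ga

Ga is in period 4, group 13; In is in period 5, group 13.
Radius decreases left→right (rising Z_eff, same n) and increases top→bottom (higher n).
All are in group 13, so atomic radius increases down the group.
So Ga has the smaller atomic size (Ga < In).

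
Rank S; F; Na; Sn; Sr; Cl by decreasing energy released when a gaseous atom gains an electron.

Cl, F, S, Sn, Na, Sr

Atoms with high Z_eff and room in the valence shell (especially the halogens) have the most exothermic electron affinities.
These span different periods and groups, so the two trends combine.
Na > Sr: the two effects oppose for this pair; the down-group effect wins (53 vs 5 kJ/mol).
Sn > Na: period and group pull opposite ways; the across-period shift dominates (107 vs 53 kJ/mol).
S > Sn: relative to Sn, both the across-period and down-group shifts push S's electron affinity up.
F > S: relative to S, both the across-period and down-group shifts push F's electron affinity up.
Cl > F: this pair runs against the simple trend — see the exception note.
Note the exception: Cl has a higher electron affinity than F, contrary to the simple trend — F's small 2p subshell makes the incoming electron feel strong e⁻–e⁻ repulsion, so Cl actually releases more energy on gaining an electron.
For reference (kJ/mol): F 328, Na 53, S 200, Cl 349, Sr 5, Sn 107.
So from highest to lowest: Cl > F > S > Sn > Na > Sr.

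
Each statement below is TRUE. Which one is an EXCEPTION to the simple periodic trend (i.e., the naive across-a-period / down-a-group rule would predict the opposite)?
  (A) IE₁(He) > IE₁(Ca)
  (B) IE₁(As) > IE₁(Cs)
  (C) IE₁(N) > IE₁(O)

(C)

The general trend: first ionization energy increases across a period and decreases down a group.
(A) He (period 1, group 18) vs Ca (period 4, group 2): the stated order agrees with the simple trend.
(B) As (period 4, group 15) vs Cs (period 6, group 1): the stated order agrees with the simple trend.
(C) N (period 2, group 15) vs O (period 2, group 16): the stated order contradicts the simple trend.
The exception is (C): pairing an electron in O's 2p⁴ costs repulsion energy, so O ionizes more easily than half-filled N (2p³).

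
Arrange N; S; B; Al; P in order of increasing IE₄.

S < P < N < Al < B

After 3 electrons have been removed, what remains? N³⁺ still has 2 valence electrons; S³⁺ still has 3 valence electrons; B³⁺ is the bare [He] core; Al³⁺ is the bare [Ne] core; P³⁺ still has 2 valence electrons.
Pulling an electron out of a noble-gas core costs far more than removing a remaining valence electron, so Al and B sit at the high end of IE_4.
Valence configurations: N³⁺ [He]2s², S³⁺ [Ne]3s²3p¹, P³⁺ [Ne]3s².
S³⁺ loses a lone 3p electron whereas P³⁺ must break into a filled 3s² pair, so IE_4(P) > IE_4(S) even though S has the higher nuclear charge.
Tabulated IE_4 (kJ/mol): N 7475, S 4556, B 25026, Al 11577, P 4964.
Overall IE_4 order: S < P < N < Al < B.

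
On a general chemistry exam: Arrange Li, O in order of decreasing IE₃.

The third ionization energy removes an electron from the +2 ion. For each element: Li²⁺ is already 1 electron into the core; O²⁺ still has 4 valence electrons.
Breaking into a closed-shell core is much more expensive than removing a leftover valence electron — Li has the largest IE_3 here.
The numbers (kJ/mol): Li 11815, O 5300.
Hence IE_3: O < Li.

Li > O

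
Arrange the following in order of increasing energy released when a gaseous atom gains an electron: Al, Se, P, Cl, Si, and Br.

Al is in period 3, group 13; Si is in period 3, group 14; P is in period 3, group 15; Cl is in period 3, group 17; Se is in period 4, group 16; Br is in period 4, group 17.
EA tends to increase across a period and decrease down a group, though the pattern is less regular than for IE or radius.
Here both period and group differ, so the two effects have to be weighed against each other.
P > Al: both are in period 3; the period trend gives P the larger value.
Si > P: this pair runs against the simple trend — see the exception note.
Se > Si: the two effects oppose for this pair; the across-period effect wins (195 vs 134 kJ/mol).
Br > Se: Br lies to the right of Se in period 4, so the across-period effect alone puts Br higher.
Cl > Br: they share group 17; the group trend gives Cl the larger value.
Note the exception: Si has a higher electron affinity than P, contrary to the simple trend — adding an electron to P's half-filled 3p³ is unfavourable, so Si (3p²) has the more exothermic EA.
Tabulated electron affinity (kJ/mol): Al 42, Si 134, P 72, Cl 349, Se 195, Br 325.
So from lowest to highest: Al < P < Si < Se < Br < Cl.

Al, P, Si, Se, Br, Cl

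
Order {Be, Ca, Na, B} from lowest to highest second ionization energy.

Consider each +1 ion: Be⁺ still has 1 valence electron; Ca⁺ still has 1 valence electron; Na⁺ is the bare [Ne] core; B⁺ still has 2 valence electrons.
Core electrons are held far more tightly than valence electrons, so Na tops the IE_2 order.
Valence configurations: Be⁺ [He]2s¹, Ca⁺ [Ar]4s¹, B⁺ [He]2s².
The numbers (kJ/mol): Be 1757, Ca 1145, Na 4562, B 2427.
Overall IE_2 order: Ca < Be < B < Na.

Ca < Be < B < Na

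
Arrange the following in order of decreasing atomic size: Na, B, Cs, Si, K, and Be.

Moving right in a period, electrons are added to the same shell under a stronger nuclear pull, so atoms get smaller; moving down, a new shell is opened and atoms get larger.
These span different periods and groups, so the two trends combine.
Be > B: Be lies to the left of B in period 2, so the across-period effect alone puts Be larger.
Si > Be: period and group pull opposite ways; the down-group shift dominates (116 vs 102 pm).
Na > Si: Na lies to the left of Si in period 3, so the across-period effect alone puts Na larger.
K > Na: K sits below Na in group 1, so the down-group effect alone puts K larger.
Cs > K: they share group 1; the group trend gives Cs the larger value.
Tabulated atomic radius (pm): Be 102, B 85, Na 155, Si 116, K 196, Cs 232.
So from largest to smallest: Cs > K > Na > Si > Be > B.

Cs > K > Na > Si > Be > B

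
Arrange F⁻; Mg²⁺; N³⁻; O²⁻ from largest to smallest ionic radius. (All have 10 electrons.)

N³⁻ > O²⁻ > F⁻ > Mg²⁺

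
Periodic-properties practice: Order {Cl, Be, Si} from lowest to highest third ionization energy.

After 2 electrons have been removed, what remains? Cl²⁺ still has 5 valence electrons; Be²⁺ is the bare [He] core; Si²⁺ still has 2 valence electrons.
Breaking into a closed-shell core is much more expensive than removing a leftover valence electron — Be has the largest IE_3 here.
Valence configurations: Cl²⁺ [Ne]3s²3p³, Si²⁺ [Ne]3s².
Approximate IE_3 values (kJ/mol): Cl 3822, Be 14849, Si 3232.
So the third ionization energies run Si < Cl < Be.

Si < Cl < Be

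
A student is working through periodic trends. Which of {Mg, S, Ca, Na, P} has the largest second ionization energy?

After 1 electron has been removed, what remains? Mg⁺ still has 1 valence electron; S⁺ still has 5 valence electrons; Ca⁺ still has 1 valence electron; Na⁺ is the bare [Ne] core; P⁺ still has 4 valence electrons.
Pulling an electron out of a noble-gas core costs far more than removing a remaining valence electron, so Na sits at the high end of IE_2.
Valence configurations: Mg⁺ [Ne]3s¹, S⁺ [Ne]3s²3p³, Ca⁺ [Ar]4s¹, P⁺ [Ne]3s²3p².
The numbers (kJ/mol): Mg 1451, S 2252, Ca 1145, Na 4562, P 1907.
Overall IE_2 order: Ca < Mg < P < S < Na.

Na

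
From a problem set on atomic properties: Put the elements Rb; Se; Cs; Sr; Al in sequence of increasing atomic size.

Se < Al < Sr < Rb < Cs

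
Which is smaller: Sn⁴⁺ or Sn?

Forming Sn⁴⁺ removes 4 electrons from Sn. Fewer electrons for the same nuclear charge means less shielding and a higher Z_eff on the remaining electrons.
A cation is smaller than its parent atom: Sn⁴⁺ < Sn.

Sn⁴⁺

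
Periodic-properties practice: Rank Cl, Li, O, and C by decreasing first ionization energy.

O > Cl > C > Li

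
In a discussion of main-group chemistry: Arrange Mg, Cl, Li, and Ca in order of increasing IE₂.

IE_2 is the cost of taking one more electron from the +1 cation: Mg⁺ still has 1 valence electron; Cl⁺ still has 6 valence electrons; Li⁺ is the bare [He] core; Ca⁺ still has 1 valence electron.
Core electrons are held far more tightly than valence electrons, so Li tops the IE_2 order.
Valence configurations: Mg⁺ [Ne]3s¹, Cl⁺ [Ne]3s²3p⁴, Ca⁺ [Ar]4s¹.
Approximate IE_2 values (kJ/mol): Mg 1451, Cl 2298, Li 7298, Ca 1145.
Hence IE_2: Ca < Mg < Cl < Li.

Ca < Mg < Cl < Li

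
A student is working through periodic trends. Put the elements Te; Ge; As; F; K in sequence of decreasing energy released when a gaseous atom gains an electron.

F, Te, Ge, As, K

Adding an electron releases more energy for atoms nearer the top right (short of the noble gases).
Neither a single period nor a single group — weigh both effects.
As > K: both are in period 4; the period trend gives As the larger value.
Ge > As: this pair runs against the simple trend — see the exception note.
Te > Ge: the two effects oppose for this pair; the across-period effect wins (190 vs 119 kJ/mol).
F > Te: both effects reinforce here, so F is clearly the higher of the two.
Note the exception: Ge has a higher electron affinity than As, contrary to the simple trend — adding an electron to As's half-filled 4p³ is unfavourable, so Ge (4p²) has the more exothermic EA.
Tabulated electron affinity (kJ/mol): F 328, K 48, Ge 119, As 78, Te 190.
So from highest to lowest: F > Te > Ge > As > K.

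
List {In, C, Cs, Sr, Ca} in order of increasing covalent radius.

C, In, Ca, Sr, Cs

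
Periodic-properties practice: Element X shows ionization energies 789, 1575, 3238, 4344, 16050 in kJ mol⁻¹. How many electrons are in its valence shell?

Look for the largest jump between consecutive ionization energies: IE5/IE4 ≈ 3.7, far larger than any earlier ratio.
That jump marks the point where a core electron is being removed. So the atom has 4 valence electrons.

4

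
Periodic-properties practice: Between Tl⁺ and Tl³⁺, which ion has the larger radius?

Tl⁺

Both ions have Z = 81 protons, but Tl³⁺ has lost more electrons, so its remaining electrons feel a larger effective nuclear charge per electron and are pulled in more tightly.
Higher positive charge → smaller ion, so Tl⁺ > Tl³⁺.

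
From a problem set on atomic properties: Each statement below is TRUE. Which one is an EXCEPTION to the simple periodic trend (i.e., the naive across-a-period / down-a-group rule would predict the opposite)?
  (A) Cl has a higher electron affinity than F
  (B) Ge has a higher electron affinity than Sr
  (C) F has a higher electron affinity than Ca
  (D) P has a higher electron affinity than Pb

The general trend: electron affinity increases across a period and decreases down a group.
(A) Cl (period 3, group 17) vs F (period 2, group 17): the stated order contradicts the simple trend.
(B) Ge (period 4, group 14) vs Sr (period 5, group 2): the stated order agrees with the simple trend.
(C) F (period 2, group 17) vs Ca (period 4, group 2): the stated order agrees with the simple trend.
(D) P (period 3, group 15) vs Pb (period 6, group 14): the stated order agrees with the simple trend.
The exception is (A): F's small 2p subshell makes the incoming electron feel strong e⁻–e⁻ repulsion, so Cl actually releases more energy on gaining an electron.

(A)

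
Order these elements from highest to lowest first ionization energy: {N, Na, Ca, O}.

N, O, Ca, Na

N is in period 2, group 15; O is in period 2, group 16; Na is in period 3, group 1; Ca is in period 4, group 2.
First ionization energy rises across a period (greater Z_eff holds electrons more tightly) and falls down a group (valence electrons are farther from the nucleus).
Here both period and group differ, so the two effects have to be weighed against each other.
Ca > Na: period and group pull opposite ways; the across-period shift dominates (590 vs 496 kJ/mol).
O > Ca: both effects reinforce here, so O is clearly the higher of the two.
N > O: this pair runs against the simple trend — see the exception note.
Note the exception: N has a higher first ionization energy than O, contrary to the simple trend — pairing an electron in O's 2p⁴ costs repulsion energy, so O ionizes more easily than half-filled N (2p³).
Tabulated first ionization energy (kJ/mol): N 1402, O 1314, Na 496, Ca 590.
So from highest to lowest: N > O > Ca > Na.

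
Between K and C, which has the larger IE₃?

C

The third ionization energy removes an electron from the +2 ion. For each element: K²⁺ is already 1 electron into the core; C²⁺ still has 2 valence electrons.
Usually core removal costs more than valence removal, but here the competition is close: a tightly held n=2 valence electron can cost more to remove than an n=3 core electron, so the actual values have to decide it.
Tabulated IE_3 (kJ/mol): K 4420, C 4620.
Overall IE_3 order: K < C.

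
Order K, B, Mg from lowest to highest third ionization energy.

After 2 electrons have been removed, what remains? K²⁺ is already 1 electron into the core; B²⁺ still has 1 valence electron; Mg²⁺ is the bare [Ne] core.
Core electrons are held far more tightly than valence electrons, so K and Mg top the IE_3 order.
The numbers (kJ/mol): K 4420, B 3660, Mg 7733.
Hence IE_3: B < K < Mg.

B, K, Mg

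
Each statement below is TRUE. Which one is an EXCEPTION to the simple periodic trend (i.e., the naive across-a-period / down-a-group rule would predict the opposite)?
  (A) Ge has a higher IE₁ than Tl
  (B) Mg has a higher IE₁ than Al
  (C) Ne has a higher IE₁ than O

The general trend: IE₁ increases across a period and decreases down a group.
(A) Ge (period 4, group 14) vs Tl (period 6, group 13): the stated order agrees with the simple trend.
(B) Mg (period 3, group 2) vs Al (period 3, group 13): the stated order contradicts the simple trend.
(C) Ne (period 2, group 18) vs O (period 2, group 16): the stated order agrees with the simple trend.
The exception is (B): Al's single 3p electron is easier to remove than one from Mg's filled 3s².

(B)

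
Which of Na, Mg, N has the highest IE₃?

The third ionization energy removes an electron from the +2 ion. For each element: Na²⁺ is already 1 electron into the core; Mg²⁺ is the bare [Ne] core; N²⁺ still has 3 valence electrons.
Breaking into a closed-shell core is much more expensive than removing a leftover valence electron — Na and Mg have the largest IE_3 here.
Tabulated IE_3 (kJ/mol): Na 6910, Mg 7733, N 4578.
Putting it together, IE_3: N < Na < Mg.

Mg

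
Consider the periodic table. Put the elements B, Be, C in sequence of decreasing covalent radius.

Moving right in a period, electrons are added to the same shell under a stronger nuclear pull, so atoms get smaller; moving down, a new shell is opened and atoms get larger.
All lie in period 2, so atomic radius increases right to left.
So from largest to smallest: Be > B > C.

Be, B, C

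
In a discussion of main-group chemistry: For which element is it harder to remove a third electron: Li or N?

Li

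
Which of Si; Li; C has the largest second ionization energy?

Consider each +1 ion: Si⁺ still has 3 valence electrons; Li⁺ is the bare [He] core; C⁺ still has 3 valence electrons.
Breaking into a closed-shell core is much more expensive than removing a leftover valence electron — Li has the largest IE_2 here.
Valence configurations: Si⁺ [Ne]3s²3p¹, C⁺ [He]2s²2p¹.
Approximate IE_2 values (kJ/mol): Si 1577, Li 7298, C 2353.
Overall IE_2 order: Si < C < Li.

Li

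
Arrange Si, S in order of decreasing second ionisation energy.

IE_2 is the cost of taking one more electron from the +1 cation: Si⁺ still has 3 valence electrons; S⁺ still has 5 valence electrons.
All are still removing valence electrons, so compare the +1 ions as you would atoms: IE_2 generally rises across a period (higher Z_eff) and falls down a group (larger shell), subject to the usual subshell exceptions.
Valence configurations: Si⁺ [Ne]3s²3p¹, S⁺ [Ne]3s²3p³.
The numbers (kJ/mol): Si 1577, S 2252.
Hence IE_2: Si < S.

S > Si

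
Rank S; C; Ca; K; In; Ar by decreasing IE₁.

Ar > C > S > Ca > In > K

Across a period the outer electron is held more tightly (higher IE₁); down a group it sits in a higher shell, more shielded, and comes off more easily.
These span different periods and groups, so the two trends combine.
In > K: period and group pull opposite ways; the across-period shift dominates (558 vs 419 kJ/mol).
Ca > In: the two effects oppose for this pair; the down-group effect wins (590 vs 558 kJ/mol).
S > Ca: both effects reinforce here, so S is clearly the higher of the two.
C > S: the two effects oppose for this pair; the down-group effect wins (1086 vs 1000 kJ/mol).
Ar > C: period and group pull opposite ways; the across-period shift dominates (1521 vs 1086 kJ/mol).
Tabulated first ionization energy (kJ/mol): C 1086, S 1000, Ar 1521, K 419, Ca 590, In 558.
So from highest to lowest: Ar > C > S > Ca > In > K.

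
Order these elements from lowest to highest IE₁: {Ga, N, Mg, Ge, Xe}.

Ga < Mg < Ge < Xe < N

N is in period 2, group 15; Mg is in period 3, group 2; Ga is in period 4, group 13; Ge is in period 4, group 14; Xe is in period 5, group 18.
Removing the outermost electron gets harder across a period and easier down a group.
Here both period and group differ, so the two effects have to be weighed against each other.
Mg > Ga: period and group pull opposite ways; the down-group shift dominates (738 vs 579 kJ/mol).
Ge > Mg: period and group pull opposite ways; the across-period shift dominates (762 vs 738 kJ/mol).
Xe > Ge: period and group pull opposite ways; the across-period shift dominates (1170 vs 762 kJ/mol).
N > Xe: period and group pull opposite ways; the down-group shift dominates (1402 vs 1170 kJ/mol).
For reference (kJ/mol): N 1402, Mg 738, Ga 579, Ge 762, Xe 1170.
So from lowest to highest: Ga < Mg < Ge < Xe < N.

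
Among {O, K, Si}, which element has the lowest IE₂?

Si

The second ionization energy removes an electron from the +1 ion. For each element: O⁺ still has 5 valence electrons; K⁺ is the bare [Ar] core; Si⁺ still has 3 valence electrons.
Usually core removal costs more than valence removal, but here the competition is close: a tightly held n=2 valence electron can cost more to remove than an n=3 core electron, so the actual values have to decide it.
Valence configurations: O⁺ [He]2s²2p³, Si⁺ [Ne]3s²3p¹.
Approximate IE_2 values (kJ/mol): O 3388, K 3052, Si 1577.
Putting it together, IE_2: Si < K < O.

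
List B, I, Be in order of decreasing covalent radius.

Atomic radius shrinks across a period as nuclear charge pulls the same shell inward, and grows down a group as new shells are added.
Neither a single period nor a single group — weigh both effects.
Be > B: Be lies to the left of B in period 2, so the across-period effect alone puts Be larger.
I > Be: the two effects oppose for this pair; the down-group effect wins (133 vs 102 pm).
Approximate values (pm): Be 102, B 85, I 133.
So from largest to smallest: I > Be > B.

I > Be > B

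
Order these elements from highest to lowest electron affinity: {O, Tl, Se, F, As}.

F, Se, O, As, Tl

O is in period 2, group 16; F is in period 2, group 17; As is in period 4, group 15; Se is in period 4, group 16; Tl is in period 6, group 13.
Adding an electron releases more energy for atoms nearer the top right (short of the noble gases).
Neither a single period nor a single group — weigh both effects.
As > Tl: relative to Tl, both the across-period and down-group shifts push As's electron affinity up.
O > As: both effects reinforce here, so O is clearly the higher of the two.
Se > O: this pair runs against the simple trend — see the exception note.
F > Se: relative to Se, both the across-period and down-group shifts push F's electron affinity up.
Note the exception: Se has a higher electron affinity than O, contrary to the simple trend — O's compact 2p subshell gives strong electron–electron repulsion on the added electron.
Tabulated electron affinity (kJ/mol): O 141, F 328, As 78, Se 195, Tl 19.
So from highest to lowest: F > Se > O > As > Tl.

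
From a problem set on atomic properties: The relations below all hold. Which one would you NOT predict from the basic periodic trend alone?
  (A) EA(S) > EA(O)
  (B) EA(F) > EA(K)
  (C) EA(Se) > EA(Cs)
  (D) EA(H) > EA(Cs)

The general trend: electron affinity increases across a period and decreases down a group.
(A) S (period 3, group 16) vs O (period 2, group 16): the stated order contradicts the simple trend.
(B) F (period 2, group 17) vs K (period 4, group 1): the stated order agrees with the simple trend.
(C) Se (period 4, group 16) vs Cs (period 6, group 1): the stated order agrees with the simple trend.
(D) H (period 1, group 1) vs Cs (period 6, group 1): the stated order agrees with the simple trend.
The exception is (A): the compact 2p subshell of O repels the added electron more than S's larger 3p does.

(A)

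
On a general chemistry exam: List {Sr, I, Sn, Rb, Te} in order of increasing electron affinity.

Rb is in period 5, group 1; Sr is in period 5, group 2; Sn is in period 5, group 14; Te is in period 5, group 16; I is in period 5, group 17.
Adding an electron releases more energy for atoms nearer the top right (short of the noble gases).
All lie in period 5; the across-period trend (electron affinity increases left to right) applies, with the exception below.
Note the exception: Rb has a higher electron affinity than Sr, contrary to the simple trend — adding an electron to Sr (ns²) has to open a new, higher-energy np subshell, which is unfavourable.
Approximate values (kJ/mol): Rb 47, Sr 5, Sn 107, Te 190, I 295.
So from lowest to highest: Sr < Rb < Sn < Te < I.

Sr < Rb < Sn < Te < I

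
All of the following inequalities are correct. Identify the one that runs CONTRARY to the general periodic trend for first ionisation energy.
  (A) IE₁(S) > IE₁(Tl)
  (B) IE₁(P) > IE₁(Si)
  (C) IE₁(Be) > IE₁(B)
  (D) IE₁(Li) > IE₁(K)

The general trend: first ionisation energy increases across a period and decreases down a group.
(A) S (period 3, group 16) vs Tl (period 6, group 13): the stated order agrees with the simple trend.
(B) P (period 3, group 15) vs Si (period 3, group 14): the stated order agrees with the simple trend.
(C) Be (period 2, group 2) vs B (period 2, group 13): the stated order contradicts the simple trend.
(D) Li (period 2, group 1) vs K (period 4, group 1): the stated order agrees with the simple trend.
The exception is (C): removing B's lone 2p electron is easier than breaking Be's filled 2s².

(C)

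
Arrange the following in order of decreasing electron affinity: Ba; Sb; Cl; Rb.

Cl is in period 3, group 17; Rb is in period 5, group 1; Sb is in period 5, group 15; Ba is in period 6, group 2.
Atoms with high Z_eff and room in the valence shell (especially the halogens) have the most exothermic electron affinities.
These span different periods and groups, so the two trends combine.
Rb > Ba: period and group pull opposite ways; the down-group shift dominates (47 vs 14 kJ/mol).
Sb > Rb: Sb lies to the right of Rb in period 5, so the across-period effect alone puts Sb higher.
Cl > Sb: both effects reinforce here, so Cl is clearly the higher of the two.
Approximate values (kJ/mol): Cl 349, Rb 47, Sb 103, Ba 14.
So from highest to lowest: Cl > Sb > Rb > Ba.

Cl, Sb, Rb, Ba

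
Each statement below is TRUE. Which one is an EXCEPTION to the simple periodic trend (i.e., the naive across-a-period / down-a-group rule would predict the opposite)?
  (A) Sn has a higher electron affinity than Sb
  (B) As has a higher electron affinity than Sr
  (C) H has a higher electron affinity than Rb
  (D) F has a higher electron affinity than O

(A)

The general trend: electron affinity increases across a period and decreases down a group.
(A) Sn (period 5, group 14) vs Sb (period 5, group 15): the stated order contradicts the simple trend.
(B) As (period 4, group 15) vs Sr (period 5, group 2): the stated order agrees with the simple trend.
(C) H (period 1, group 1) vs Rb (period 5, group 1): the stated order agrees with the simple trend.
(D) F (period 2, group 17) vs O (period 2, group 16): the stated order agrees with the simple trend.
The exception is (A): adding an electron to Sb's half-filled 5p³ is unfavourable, so Sn has the more exothermic EA.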